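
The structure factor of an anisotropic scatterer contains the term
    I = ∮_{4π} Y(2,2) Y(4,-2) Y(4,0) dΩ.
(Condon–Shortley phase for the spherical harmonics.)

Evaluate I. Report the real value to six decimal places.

Rules hold: Σm=0, L=10 even, 2≤4≤6.
N = 5·9·9 = 405
Δ = 2!·2!·6!/11! = 1/13860
Racah Σ t=0..2: t=0:+1/192 t=1:−1/36 t=2:+1/192 = -5/288
⇒ 3j(2 4 4; 0 0 0)² = 20/693, sgn -1
Racah Σ t=0..0: t=0:+1/192 = 1/192
⇒ 3j(2 4 4; 2 -2 0)² = 3/77, sgn +1
4πI² = N·(3j₀)²·(3jₘ)² = 2700/5929
I = -1·√(0.455389/4π) = -0.19036462

-0.190365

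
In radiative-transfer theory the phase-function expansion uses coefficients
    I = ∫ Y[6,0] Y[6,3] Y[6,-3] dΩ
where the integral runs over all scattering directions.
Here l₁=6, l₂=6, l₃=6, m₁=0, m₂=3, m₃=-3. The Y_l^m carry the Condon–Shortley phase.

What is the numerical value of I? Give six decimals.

Rules hold: Σm=0, L=18 even, 0≤6≤12.
N = 13·13·13 = 2197
Δ = 6!·6!·6!/19! = 1/325909584
Racah Σ t=0..6: t=0:+1/373248000 t=1:−1/1728000 t=2:+1/110592 t=3:−1/46656 t=4:+1/110592 t=5:−1/1728000 t=6:+1/373248000 = -7/1555200
⇒ 3j(6 6 6; 0 0 0)² = 400/46189, sgn -1
Racah Σ t=3..6: t=3:−1/933120 t=4:+1/276480 t=5:−1/691200 t=6:+1/18662400 = 43/37324800
⇒ 3j(6 6 6; 0 3 -3)² = 1849/184756, sgn -1
4πI² = N·(3j₀)²·(3jₘ)² = 2403700/12623809
I = +1·√(0.19041/4π) = 0.12309488

0.123095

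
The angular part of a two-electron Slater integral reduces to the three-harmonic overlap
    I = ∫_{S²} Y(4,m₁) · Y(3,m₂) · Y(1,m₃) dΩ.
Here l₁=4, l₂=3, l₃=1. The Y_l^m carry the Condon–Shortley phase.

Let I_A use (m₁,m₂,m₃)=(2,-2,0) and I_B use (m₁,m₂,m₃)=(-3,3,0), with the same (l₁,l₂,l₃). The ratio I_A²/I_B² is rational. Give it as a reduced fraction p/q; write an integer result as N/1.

Shared (l₁,l₂,l₃)=(4,3,1): N and (l;000)² cancel in I_A²/I_B².
A: Δ = 6!·2!·0!/9! = 1/252; Racah Σ t=1..1: t=1:−1/120 = -1/120; ⇒ 3j(4 3 1; 2 -2 0)² = 1/21, sgn +1
B: Δ = 6!·2!·0!/9! = 1/252; Racah Σ t=6..6: t=6:+1/720 = 1/720; ⇒ 3j(4 3 1; -3 3 0)² = 1/36, sgn -1
I_A²/I_B² = (1/21)/(1/36) = 12/7

12/7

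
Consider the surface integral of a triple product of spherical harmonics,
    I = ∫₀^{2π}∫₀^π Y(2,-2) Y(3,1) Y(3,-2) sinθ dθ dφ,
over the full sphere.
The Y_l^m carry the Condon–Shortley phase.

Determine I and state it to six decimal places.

-2 + 1 − 2 = -3 ≠ 0: azimuthal integral kills it; I = 0

0.000000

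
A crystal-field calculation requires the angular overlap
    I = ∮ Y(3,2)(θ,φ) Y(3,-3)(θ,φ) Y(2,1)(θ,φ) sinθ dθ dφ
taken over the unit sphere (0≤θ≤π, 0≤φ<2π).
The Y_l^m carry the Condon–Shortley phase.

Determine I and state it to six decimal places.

Rules hold: Σm=0, L=8 even, 0≤2≤6.
N = 7·7·5 = 245
Δ = 4!·2!·2!/9! = 1/3780
Racah Σ t=1..3: t=1:−1/24 t=2:+1/4 t=3:−1/24 = 1/6
⇒ 3j(3 3 2; 0 0 0)² = 4/105, sgn +1
Racah Σ t=0..0: t=0:+1/48 = 1/48
⇒ 3j(3 3 2; 2 -3 1)² = 5/84, sgn -1
4πI² = N·(3j₀)²·(3jₘ)² = 5/9
I = -1·√(0.555556/4π) = -0.21026104

-0.210261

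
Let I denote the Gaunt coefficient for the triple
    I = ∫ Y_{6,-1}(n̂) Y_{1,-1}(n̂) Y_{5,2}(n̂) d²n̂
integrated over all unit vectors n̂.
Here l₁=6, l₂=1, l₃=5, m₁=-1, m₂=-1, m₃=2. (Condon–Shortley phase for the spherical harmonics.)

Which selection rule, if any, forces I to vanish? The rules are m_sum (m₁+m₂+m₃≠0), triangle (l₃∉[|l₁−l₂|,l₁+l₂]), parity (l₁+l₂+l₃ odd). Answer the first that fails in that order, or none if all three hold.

Σmᵢ = 0  ✓
l₃∈[|l₁−l₂|,l₁+l₂]=[5,7], have l₃=5  ✓
Σlᵢ = 12 ⇒ even  ✓

none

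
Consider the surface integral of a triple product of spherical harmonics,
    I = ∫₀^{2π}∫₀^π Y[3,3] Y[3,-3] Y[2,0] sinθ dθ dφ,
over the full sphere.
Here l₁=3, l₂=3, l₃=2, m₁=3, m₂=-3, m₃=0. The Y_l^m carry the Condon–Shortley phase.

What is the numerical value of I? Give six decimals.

0.210261

m-sum 0 ✓  L=8 even ✓  0≤2≤6 ✓
Π(2lᵢ+1) = 7×7×5 = 245
triangle coeff Δ(3,3,2) = 1/3780
Σ_t [1,3]: t=1:−1/24 t=2:+1/4 t=3:−1/24 = 1/6
(3j)²=4/105 [(3 3 2; 0 0 0)], sign=+1
Σ_t [0,0]: t=0:+1/96 = 1/96
(3j)²=5/84 [(3 3 2; 3 -3 0)], sign=+1
⇒ 4πI² = 5/9
I = (+1)√(5/9/(4π)) = 0.21026104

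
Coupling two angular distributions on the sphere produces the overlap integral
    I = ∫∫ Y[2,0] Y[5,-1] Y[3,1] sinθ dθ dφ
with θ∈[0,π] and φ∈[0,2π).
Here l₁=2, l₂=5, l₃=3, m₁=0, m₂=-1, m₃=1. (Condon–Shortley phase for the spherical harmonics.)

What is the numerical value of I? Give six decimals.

-0.227318

Checks pass: Σm=0; 10 even; l₃=3∈[3,7].
(2·2+1)(2·5+1)(2·3+1) = 385
Δ: 4! 0! 6! / 11! → 1/2310
sum: t=2:+1/144 = 1/144
3j²(2 5 3; 0 0 0) = Δ·Π!·Σ² = 10/231  (sign -1)
sum: t=2:+1/192 = 1/192
3j²(2 5 3; 0 -1 1) = Δ·Π!·Σ² = 3/77  (sign +1)
combine: 4πI² = 385·10/231·3/77 = 50/77
take √, sign -1: I = -0.22731846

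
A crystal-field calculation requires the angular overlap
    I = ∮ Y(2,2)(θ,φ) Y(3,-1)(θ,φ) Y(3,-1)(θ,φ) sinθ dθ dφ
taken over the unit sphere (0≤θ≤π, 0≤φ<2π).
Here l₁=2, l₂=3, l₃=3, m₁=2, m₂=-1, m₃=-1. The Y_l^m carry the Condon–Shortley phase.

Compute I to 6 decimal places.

m-sum 0 ✓  L=8 even ✓  1≤3≤5 ✓
Π(2lᵢ+1) = 5×7×7 = 245
triangle coeff Δ(2,3,3) = 1/3780
Σ_t [0,2]: t=0:+1/24 t=1:−1/4 t=2:+1/24 = -1/6
(3j)²=4/105 [(2 3 3; 0 0 0)], sign=+1
Σ_t [0,0]: t=0:+1/16 = 1/16
(3j)²=2/35 [(2 3 3; 2 -1 -1)], sign=+1
⇒ 4πI² = 8/15
I = (+1)√(8/15/(4π)) = 0.20601291

0.206013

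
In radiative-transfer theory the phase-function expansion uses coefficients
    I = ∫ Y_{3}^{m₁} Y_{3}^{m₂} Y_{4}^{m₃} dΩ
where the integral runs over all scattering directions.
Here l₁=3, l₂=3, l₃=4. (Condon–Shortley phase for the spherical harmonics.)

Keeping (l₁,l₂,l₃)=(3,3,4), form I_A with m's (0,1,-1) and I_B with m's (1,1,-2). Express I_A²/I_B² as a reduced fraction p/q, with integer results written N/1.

3/8

Same 3,3,4: normalisation and zero-m 3j drop out of the ratio.
A: Δ: 2! 4! 4! / 11! → 1/34650; sum: t=0:+1/288 t=1:−1/24 t=2:+1/48 = -5/288; 3j²(3 3 4; 0 1 -1) = Δ·Π!·Σ² = 5/462  (sign +1)
B: Δ: 2! 4! 4! / 11! → 1/34650; sum: t=0:+1/192 t=1:−1/36 t=2:+1/192 = -5/288; 3j²(3 3 4; 1 1 -2) = Δ·Π!·Σ² = 20/693  (sign -1)
I_A²/I_B² = (5/462)/(20/693) = 3/8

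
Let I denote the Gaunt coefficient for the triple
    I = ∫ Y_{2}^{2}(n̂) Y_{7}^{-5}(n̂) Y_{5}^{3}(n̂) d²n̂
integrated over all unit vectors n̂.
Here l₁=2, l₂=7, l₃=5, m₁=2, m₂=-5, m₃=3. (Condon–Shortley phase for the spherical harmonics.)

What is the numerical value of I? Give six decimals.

Checks pass: Σm=0; 14 even; l₃=5∈[5,9].
(2·2+1)(2·7+1)(2·5+1) = 825
Δ: 4! 0! 10! / 15! → 1/15015
sum: t=2:+1/57600 = 1/57600
3j²(2 7 5; 0 0 0) = Δ·Π!·Σ² = 21/715  (sign -1)
sum: t=0:+1/1935360 = 1/1935360
3j²(2 7 5; 2 -5 3) = Δ·Π!·Σ² = 3/91  (sign +1)
combine: 4πI² = 825·21/715·3/91 = 135/169
take √, sign -1: I = -0.25212656

-0.252127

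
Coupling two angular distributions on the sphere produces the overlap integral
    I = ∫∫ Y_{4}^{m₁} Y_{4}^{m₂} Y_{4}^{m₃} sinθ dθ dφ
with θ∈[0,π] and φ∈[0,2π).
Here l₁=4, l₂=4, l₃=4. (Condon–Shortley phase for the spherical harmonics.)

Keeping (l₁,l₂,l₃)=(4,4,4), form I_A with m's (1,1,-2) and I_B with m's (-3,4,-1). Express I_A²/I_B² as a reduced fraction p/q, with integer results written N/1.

36/49

Shared (l₁,l₂,l₃)=(4,4,4): N and (l;000)² cancel in I_A²/I_B².
A: Δ = 4!·4!·4!/13! = 1/450450; Racah Σ t=1..3: t=1:−1/576 t=2:+1/144 t=3:−1/576 = 1/288; ⇒ 3j(4 4 4; 1 1 -2)² = 20/1001, sgn +1
B: Δ = 4!·4!·4!/13! = 1/450450; Racah Σ t=4..4: t=4:+1/3456 = 1/3456; ⇒ 3j(4 4 4; -3 4 -1)² = 35/1287, sgn -1
I_A²/I_B² = (20/1001)/(35/1287) = 36/49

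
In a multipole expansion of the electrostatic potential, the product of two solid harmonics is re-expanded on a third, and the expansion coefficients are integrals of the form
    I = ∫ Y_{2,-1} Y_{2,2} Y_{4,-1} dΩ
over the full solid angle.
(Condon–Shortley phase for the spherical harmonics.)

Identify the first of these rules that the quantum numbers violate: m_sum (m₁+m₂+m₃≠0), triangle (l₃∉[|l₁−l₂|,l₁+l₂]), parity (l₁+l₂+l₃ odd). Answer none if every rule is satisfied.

Σmᵢ = 0  ✓
l₃∈[|l₁−l₂|,l₁+l₂]=[0,4], have l₃=4  ✓
Σlᵢ = 8 ⇒ even  ✓

none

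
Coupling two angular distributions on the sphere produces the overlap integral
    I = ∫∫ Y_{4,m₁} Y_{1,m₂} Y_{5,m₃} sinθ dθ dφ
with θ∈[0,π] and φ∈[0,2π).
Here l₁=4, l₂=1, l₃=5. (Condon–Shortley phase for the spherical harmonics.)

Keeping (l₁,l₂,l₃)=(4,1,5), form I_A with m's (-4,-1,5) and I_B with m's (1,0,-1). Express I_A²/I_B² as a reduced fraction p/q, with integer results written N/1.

15/8

Same 4,1,5: normalisation and zero-m 3j drop out of the ratio.
A: Δ: 0! 8! 2! / 11! → 1/495; sum: t=0:+1/80640 = 1/80640; 3j²(4 1 5; -4 -1 5) = Δ·Π!·Σ² = 1/11  (sign +1)
B: Δ: 0! 8! 2! / 11! → 1/495; sum: t=0:+1/720 = 1/720; 3j²(4 1 5; 1 0 -1) = Δ·Π!·Σ² = 8/165  (sign +1)
I_A²/I_B² = (1/11)/(8/165) = 15/8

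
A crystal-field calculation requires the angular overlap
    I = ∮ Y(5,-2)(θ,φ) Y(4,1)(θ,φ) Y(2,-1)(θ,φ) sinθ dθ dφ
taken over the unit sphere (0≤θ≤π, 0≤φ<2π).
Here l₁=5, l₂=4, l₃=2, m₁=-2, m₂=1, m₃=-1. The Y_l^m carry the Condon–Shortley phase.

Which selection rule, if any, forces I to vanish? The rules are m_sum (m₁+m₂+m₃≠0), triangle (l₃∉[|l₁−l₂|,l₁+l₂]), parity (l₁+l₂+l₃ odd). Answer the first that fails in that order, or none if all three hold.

azimuthal sum: -2 + 1 − 1 = -2  ✗
1 ≤ 2 ≤ 9 (triangle on l)
L = 5 + 4 + 2 = 11 (odd)

m_sum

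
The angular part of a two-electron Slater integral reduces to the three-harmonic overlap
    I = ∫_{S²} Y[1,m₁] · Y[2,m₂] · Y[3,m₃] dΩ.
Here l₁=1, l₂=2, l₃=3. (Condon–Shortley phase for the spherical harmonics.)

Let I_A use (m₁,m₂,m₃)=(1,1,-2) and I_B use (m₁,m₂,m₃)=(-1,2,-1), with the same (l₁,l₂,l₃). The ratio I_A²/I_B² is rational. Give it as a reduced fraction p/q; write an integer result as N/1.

10/1

Same 1,2,3: normalisation and zero-m 3j drop out of the ratio.
A: Δ: 0! 2! 4! / 7! → 1/105; sum: t=0:+1/12 = 1/12; 3j²(1 2 3; 1 1 -2) = Δ·Π!·Σ² = 2/21  (sign -1)
B: Δ: 0! 2! 4! / 7! → 1/105; sum: t=0:+1/48 = 1/48; 3j²(1 2 3; -1 2 -1) = Δ·Π!·Σ² = 1/105  (sign +1)
I_A²/I_B² = (2/21)/(1/105) = 10/1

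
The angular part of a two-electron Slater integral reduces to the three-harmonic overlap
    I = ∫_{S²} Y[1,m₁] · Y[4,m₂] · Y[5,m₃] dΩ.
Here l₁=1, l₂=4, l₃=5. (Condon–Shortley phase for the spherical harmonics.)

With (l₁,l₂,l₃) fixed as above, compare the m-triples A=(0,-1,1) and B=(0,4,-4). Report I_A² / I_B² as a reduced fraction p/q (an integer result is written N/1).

8/3

l's match ⇒ only the (l;m) 3-j factors differ between A and B.
A: triangle coeff Δ(1,4,5) = 1/495; Σ_t [0,0]: t=0:+1/720 = 1/720; (3j)²=8/165 [(1 4 5; 0 -1 1)], sign=+1
B: triangle coeff Δ(1,4,5) = 1/495; Σ_t [0,0]: t=0:+1/40320 = 1/40320; (3j)²=1/55 [(1 4 5; 0 4 -4)], sign=-1
I_A²/I_B² = (8/165)/(1/55) = 8/3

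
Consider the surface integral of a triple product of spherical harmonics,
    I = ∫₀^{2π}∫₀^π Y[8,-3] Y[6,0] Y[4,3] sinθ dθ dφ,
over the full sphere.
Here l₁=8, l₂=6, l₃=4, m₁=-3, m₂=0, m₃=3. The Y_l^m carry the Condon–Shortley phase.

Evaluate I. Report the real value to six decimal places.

Checks pass: Σm=0; 18 even; l₃=4∈[2,14].
(2·8+1)(2·6+1)(2·4+1) = 1989
Δ: 10! 6! 2! / 19! → 1/23279256
sum: t=4:+1/1658880 t=5:−1/518400 t=6:+1/1658880 = -1/1382400
3j²(8 6 4; 0 0 0) = Δ·Π!·Σ² = 504/46189  (sign -1)
sum: t=5:−1/10368000 t=6:+1/4147200 = 1/6912000
3j²(8 6 4; -3 0 3) = Δ·Π!·Σ² = 189/16796  (sign -1)
combine: 4πI² = 1989·504/46189·189/16796 = 214326/877591
take √, sign +1: I = 0.13940759

0.139408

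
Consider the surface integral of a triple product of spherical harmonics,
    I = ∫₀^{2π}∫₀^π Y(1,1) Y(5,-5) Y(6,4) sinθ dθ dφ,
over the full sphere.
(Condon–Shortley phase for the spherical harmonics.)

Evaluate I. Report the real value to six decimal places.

0.040859

m-sum 0 ✓  L=12 even ✓  4≤6≤6 ✓
Π(2lᵢ+1) = 3×11×13 = 429
triangle coeff Δ(1,5,6) = 1/858
Σ_t [0,0]: t=0:+1/14400 = 1/14400
(3j)²=6/143 [(1 5 6; 0 0 0)], sign=+1
Σ_t [0,0]: t=0:+1/7257600 = 1/7257600
(3j)²=1/858 [(1 5 6; 1 -5 4)], sign=+1
⇒ 4πI² = 3/143
I = (+1)√(3/143/(4π)) = 0.04085899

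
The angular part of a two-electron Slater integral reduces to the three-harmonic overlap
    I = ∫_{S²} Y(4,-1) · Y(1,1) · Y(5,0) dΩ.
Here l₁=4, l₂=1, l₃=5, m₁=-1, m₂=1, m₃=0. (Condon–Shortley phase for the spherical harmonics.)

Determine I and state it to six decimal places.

0.155288

m-sum 0 ✓  L=10 even ✓  3≤5≤5 ✓
Π(2lᵢ+1) = 9×3×11 = 297
triangle coeff Δ(4,1,5) = 1/495
Σ_t [0,0]: t=0:+1/576 = 1/576
(3j)²=5/99 [(4 1 5; 0 0 0)], sign=-1
Σ_t [0,0]: t=0:+1/1440 = 1/1440
(3j)²=2/99 [(4 1 5; -1 1 0)], sign=-1
⇒ 4πI² = 10/33
I = (+1)√(10/33/(4π)) = 0.15528807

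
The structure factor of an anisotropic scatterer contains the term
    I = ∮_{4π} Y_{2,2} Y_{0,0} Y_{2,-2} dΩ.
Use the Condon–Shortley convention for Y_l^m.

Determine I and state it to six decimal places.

Checks pass: Σm=0; 4 even; l₃=2∈[2,2].
(2·2+1)(2·0+1)(2·2+1) = 25
Δ: 0! 4! 0! / 5! → 1/5
sum: t=0:+1/4 = 1/4
3j²(2 0 2; 0 0 0) = Δ·Π!·Σ² = 1/5  (sign +1)
sum: t=0:+1/24 = 1/24
3j²(2 0 2; 2 0 -2) = Δ·Π!·Σ² = 1/5  (sign +1)
combine: 4πI² = 25·1/5·1/5 = 1/1
take √, sign +1: I = 0.28209479

0.282095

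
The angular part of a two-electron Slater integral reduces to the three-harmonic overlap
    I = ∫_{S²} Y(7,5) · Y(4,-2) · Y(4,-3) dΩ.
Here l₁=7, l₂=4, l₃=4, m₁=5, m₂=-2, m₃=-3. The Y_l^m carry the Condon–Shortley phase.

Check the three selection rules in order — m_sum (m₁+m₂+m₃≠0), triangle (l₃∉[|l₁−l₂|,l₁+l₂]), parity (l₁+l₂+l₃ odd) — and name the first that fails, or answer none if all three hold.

parity

m₁+m₂+m₃ = 5 − 2 − 3 = 0  ✓
triangle: |7−4|=3 ≤ l₃=4 ≤ 7+4=11  ✓
parity: l₁+l₂+l₃ = 15 is odd  ✗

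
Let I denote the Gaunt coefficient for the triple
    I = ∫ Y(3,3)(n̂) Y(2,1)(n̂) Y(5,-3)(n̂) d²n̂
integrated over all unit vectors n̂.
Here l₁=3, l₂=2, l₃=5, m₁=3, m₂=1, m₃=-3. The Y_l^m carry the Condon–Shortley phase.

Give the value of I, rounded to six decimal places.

m-sum = 3 + 1 − 3 = 1 ≠ 0 ⇒ I = 0

0.000000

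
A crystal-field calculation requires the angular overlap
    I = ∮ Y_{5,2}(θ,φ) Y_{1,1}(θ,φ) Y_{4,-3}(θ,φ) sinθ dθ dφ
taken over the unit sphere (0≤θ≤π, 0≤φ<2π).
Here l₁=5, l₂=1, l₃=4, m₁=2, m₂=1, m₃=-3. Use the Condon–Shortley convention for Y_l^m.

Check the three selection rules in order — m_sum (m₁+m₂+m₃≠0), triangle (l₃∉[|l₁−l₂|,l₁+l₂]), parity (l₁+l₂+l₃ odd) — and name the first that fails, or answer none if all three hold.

azimuthal sum: 2 + 1 − 3 = 0  ✓
4 ≤ 4 ≤ 6 (triangle on l)  ✓
L = 5 + 1 + 4 = 10 (even)  ✓

none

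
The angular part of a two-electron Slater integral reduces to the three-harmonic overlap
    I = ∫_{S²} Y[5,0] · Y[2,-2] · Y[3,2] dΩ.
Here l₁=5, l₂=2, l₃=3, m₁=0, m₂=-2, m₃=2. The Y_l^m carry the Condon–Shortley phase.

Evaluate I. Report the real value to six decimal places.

0.053579

m-sum 0 ✓  L=10 even ✓  3≤3≤7 ✓
Π(2lᵢ+1) = 11×5×7 = 385
triangle coeff Δ(5,2,3) = 1/2310
Σ_t [2,2]: t=2:+1/144 = 1/144
(3j)²=10/231 [(5 2 3; 0 0 0)], sign=-1
Σ_t [0,0]: t=0:+1/2880 = 1/2880
(3j)²=1/462 [(5 2 3; 0 -2 2)], sign=-1
⇒ 4πI² = 25/693
I = (+1)√(25/693/(4π)) = 0.05357948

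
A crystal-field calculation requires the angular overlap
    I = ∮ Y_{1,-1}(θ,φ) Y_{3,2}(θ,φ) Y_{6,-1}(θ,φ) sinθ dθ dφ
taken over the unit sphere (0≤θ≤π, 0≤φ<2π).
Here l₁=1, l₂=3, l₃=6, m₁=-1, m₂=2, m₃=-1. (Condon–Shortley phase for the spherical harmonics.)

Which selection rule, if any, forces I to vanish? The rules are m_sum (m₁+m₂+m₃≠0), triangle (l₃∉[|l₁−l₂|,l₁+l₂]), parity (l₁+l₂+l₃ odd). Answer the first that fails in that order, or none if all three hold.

azimuthal sum: -1 + 2 − 1 = 0  ✓
2 ≤ 6 ≤ 4 (triangle on l)  ✗
L = 1 + 3 + 6 = 10 (even)

triangle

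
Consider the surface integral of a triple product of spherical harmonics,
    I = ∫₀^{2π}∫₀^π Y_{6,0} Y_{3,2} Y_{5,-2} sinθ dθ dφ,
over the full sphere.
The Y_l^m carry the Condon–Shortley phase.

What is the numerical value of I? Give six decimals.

m-sum 0 ✓  L=14 even ✓  3≤5≤9 ✓
Π(2lᵢ+1) = 13×7×11 = 1001
triangle coeff Δ(6,3,5) = 1/675675
Σ_t [1,3]: t=1:−1/8640 t=2:+1/2304 t=3:−1/8640 = 7/34560
(3j)²=7/429 [(6 3 5; 0 0 0)], sign=-1
Σ_t [3,4]: t=3:−1/8640 t=4:+1/34560 = -1/11520
(3j)²=3/143 [(6 3 5; 0 2 -2)], sign=+1
⇒ 4πI² = 49/143
I = (-1)√(49/143/(4π)) = -0.16512966

-0.165130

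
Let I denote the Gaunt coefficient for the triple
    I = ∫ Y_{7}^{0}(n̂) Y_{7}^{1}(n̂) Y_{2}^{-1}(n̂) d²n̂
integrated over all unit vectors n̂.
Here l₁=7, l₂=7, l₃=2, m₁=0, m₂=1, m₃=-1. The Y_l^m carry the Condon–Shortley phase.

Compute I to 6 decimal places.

-0.026159

Rules hold: Σm=0, L=16 even, 0≤2≤14.
N = 15·15·5 = 1125
Δ = 12!·2!·2!/17! = 1/185640
Racah Σ t=5..7: t=5:−1/2419200 t=6:+1/518400 t=7:−1/2419200 = 1/907200
⇒ 3j(7 7 2; 0 0 0)² = 56/3315, sgn +1
Racah Σ t=6..7: t=6:+1/1036800 t=7:−1/1209600 = 1/7257600
⇒ 3j(7 7 2; 0 1 -1)² = 1/2210, sgn -1
4πI² = N·(3j₀)²·(3jₘ)² = 420/48841
I = -1·√(0.00859933/4π) = -0.02615938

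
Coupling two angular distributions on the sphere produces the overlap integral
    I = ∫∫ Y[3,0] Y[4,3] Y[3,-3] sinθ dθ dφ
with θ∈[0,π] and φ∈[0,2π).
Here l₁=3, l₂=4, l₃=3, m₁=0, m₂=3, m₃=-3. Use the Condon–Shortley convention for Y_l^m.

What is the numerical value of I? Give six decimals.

0.203551

Rules hold: Σm=0, L=10 even, 1≤3≤7.
N = 7·9·7 = 441
Δ = 4!·2!·4!/11! = 1/34650
Racah Σ t=1..3: t=1:−1/72 t=2:+1/16 t=3:−1/72 = 5/144
⇒ 3j(3 4 3; 0 0 0)² = 2/77, sgn -1
Racah Σ t=3..3: t=3:−1/288 = -1/288
⇒ 3j(3 4 3; 0 3 -3)² = 1/22, sgn -1
4πI² = N·(3j₀)²·(3jₘ)² = 63/121
I = +1·√(0.520661/4π) = 0.20355073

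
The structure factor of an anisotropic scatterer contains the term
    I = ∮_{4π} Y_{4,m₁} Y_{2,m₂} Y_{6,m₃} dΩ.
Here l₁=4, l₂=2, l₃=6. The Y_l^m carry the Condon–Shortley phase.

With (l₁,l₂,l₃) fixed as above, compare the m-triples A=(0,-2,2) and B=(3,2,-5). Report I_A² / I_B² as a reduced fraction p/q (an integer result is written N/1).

7/33

Shared (l₁,l₂,l₃)=(4,2,6): N and (l;000)² cancel in I_A²/I_B².
A: Δ = 0!·8!·4!/13! = 1/6435; Racah Σ t=0..0: t=0:+1/13824 = 1/13824; ⇒ 3j(4 2 6; 0 -2 2)² = 14/1287, sgn +1
B: Δ = 0!·8!·4!/13! = 1/6435; Racah Σ t=0..0: t=0:+1/120960 = 1/120960; ⇒ 3j(4 2 6; 3 2 -5)² = 2/39, sgn -1
I_A²/I_B² = (14/1287)/(2/39) = 7/33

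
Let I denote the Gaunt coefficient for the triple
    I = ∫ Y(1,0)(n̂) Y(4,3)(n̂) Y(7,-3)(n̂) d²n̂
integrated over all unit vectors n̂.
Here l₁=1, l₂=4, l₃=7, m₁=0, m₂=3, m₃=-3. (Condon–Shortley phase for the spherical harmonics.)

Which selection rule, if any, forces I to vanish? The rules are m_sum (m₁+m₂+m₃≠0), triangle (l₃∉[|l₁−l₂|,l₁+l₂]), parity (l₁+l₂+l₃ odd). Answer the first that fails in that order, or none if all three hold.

m₁+m₂+m₃ = 0 + 3 − 3 = 0  ✓
triangle: |1−4|=3 ≤ l₃=7 ≤ 1+4=5  ✗
parity: l₁+l₂+l₃ = 12 is even

triangle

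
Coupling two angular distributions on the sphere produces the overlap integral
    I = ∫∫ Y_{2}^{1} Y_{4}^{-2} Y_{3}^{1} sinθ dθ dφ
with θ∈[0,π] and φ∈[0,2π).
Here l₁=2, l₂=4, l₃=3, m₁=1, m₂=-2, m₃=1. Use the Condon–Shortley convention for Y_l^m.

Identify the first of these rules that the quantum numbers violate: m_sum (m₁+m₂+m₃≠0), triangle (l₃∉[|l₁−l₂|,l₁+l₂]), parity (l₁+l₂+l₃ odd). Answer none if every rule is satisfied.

azimuthal sum: 1 − 2 + 1 = 0  ✓
2 ≤ 3 ≤ 6 (triangle on l)  ✓
L = 2 + 4 + 3 = 9 (odd)  ✗

parity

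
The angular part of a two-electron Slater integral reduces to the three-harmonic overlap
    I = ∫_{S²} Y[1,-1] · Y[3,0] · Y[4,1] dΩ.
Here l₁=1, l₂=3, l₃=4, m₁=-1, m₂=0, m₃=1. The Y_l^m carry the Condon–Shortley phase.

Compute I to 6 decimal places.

Rules hold: Σm=0, L=8 even, 2≤4≤4.
N = 3·7·9 = 189
Δ = 0!·2!·6!/9! = 1/252
Racah Σ t=0..0: t=0:+1/36 = 1/36
⇒ 3j(1 3 4; 0 0 0)² = 4/63, sgn +1
Racah Σ t=0..0: t=0:+1/72 = 1/72
⇒ 3j(1 3 4; -1 0 1)² = 5/126, sgn -1
4πI² = N·(3j₀)²·(3jₘ)² = 10/21
I = -1·√(0.47619/4π) = -0.19466390

-0.194664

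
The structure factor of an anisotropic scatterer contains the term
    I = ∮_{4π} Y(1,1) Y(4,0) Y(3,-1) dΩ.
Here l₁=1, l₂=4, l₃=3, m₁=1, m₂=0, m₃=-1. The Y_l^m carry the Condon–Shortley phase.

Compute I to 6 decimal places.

m-sum 0 ✓  L=8 even ✓  3≤3≤5 ✓
Π(2lᵢ+1) = 3×9×7 = 189
triangle coeff Δ(1,4,3) = 1/252
Σ_t [1,1]: t=1:−1/36 = -1/36
(3j)²=4/63 [(1 4 3; 0 0 0)], sign=+1
Σ_t [0,0]: t=0:+1/96 = 1/96
(3j)²=1/42 [(1 4 3; 1 0 -1)], sign=+1
⇒ 4πI² = 2/7
I = (+1)√(2/7/(4π)) = 0.15078601

0.150786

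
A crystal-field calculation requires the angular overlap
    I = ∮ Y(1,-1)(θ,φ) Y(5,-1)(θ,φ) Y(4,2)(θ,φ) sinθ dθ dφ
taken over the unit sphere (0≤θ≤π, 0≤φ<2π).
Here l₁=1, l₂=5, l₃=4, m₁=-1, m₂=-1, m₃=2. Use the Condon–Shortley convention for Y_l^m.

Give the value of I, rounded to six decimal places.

Rules hold: Σm=0, L=10 even, 4≤4≤6.
N = 3·11·9 = 297
Δ = 2!·0!·8!/11! = 1/495
Racah Σ t=1..1: t=1:−1/576 = -1/576
⇒ 3j(1 5 4; 0 0 0)² = 5/99, sgn -1
Racah Σ t=2..2: t=2:+1/2880 = 1/2880
⇒ 3j(1 5 4; -1 -1 2)² = 2/165, sgn +1
4πI² = N·(3j₀)²·(3jₘ)² = 2/11
I = -1·√(0.181818/4π) = -0.12028562

-0.120286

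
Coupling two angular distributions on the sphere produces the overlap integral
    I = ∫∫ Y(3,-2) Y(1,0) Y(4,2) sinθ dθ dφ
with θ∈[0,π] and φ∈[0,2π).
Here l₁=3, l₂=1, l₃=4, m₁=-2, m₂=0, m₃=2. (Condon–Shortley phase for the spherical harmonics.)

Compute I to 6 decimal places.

m-sum 0 ✓  L=8 even ✓  2≤4≤4 ✓
Π(2lᵢ+1) = 7×3×9 = 189
triangle coeff Δ(3,1,4) = 1/252
Σ_t [0,0]: t=0:+1/36 = 1/36
(3j)²=4/63 [(3 1 4; 0 0 0)], sign=+1
Σ_t [0,0]: t=0:+1/120 = 1/120
(3j)²=1/21 [(3 1 4; -2 0 2)], sign=+1
⇒ 4πI² = 4/7
I = (+1)√(4/7/(4π)) = 0.21324362

0.213244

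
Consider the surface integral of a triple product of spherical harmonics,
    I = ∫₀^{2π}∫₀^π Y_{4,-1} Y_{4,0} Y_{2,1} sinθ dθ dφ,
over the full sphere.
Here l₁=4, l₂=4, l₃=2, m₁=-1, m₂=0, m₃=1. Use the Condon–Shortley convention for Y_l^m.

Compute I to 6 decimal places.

-0.044869

m-sum 0 ✓  L=10 even ✓  0≤2≤8 ✓
Π(2lᵢ+1) = 9×9×5 = 405
triangle coeff Δ(4,4,2) = 1/13860
Σ_t [2,4]: t=2:+1/192 t=3:−1/36 t=4:+1/192 = -5/288
(3j)²=20/693 [(4 4 2; 0 0 0)], sign=-1
Σ_t [3,4]: t=3:−1/72 t=4:+1/96 = -1/288
(3j)²=1/462 [(4 4 2; -1 0 1)], sign=+1
⇒ 4πI² = 150/5929
I = (-1)√(150/5929/(4π)) = -0.04486937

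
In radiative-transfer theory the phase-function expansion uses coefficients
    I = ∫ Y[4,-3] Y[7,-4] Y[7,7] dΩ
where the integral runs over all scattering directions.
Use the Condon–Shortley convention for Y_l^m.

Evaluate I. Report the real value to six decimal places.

0.102369

Rules hold: Σm=0, L=18 even, 3≤7≤11.
N = 9·15·15 = 2025
Δ = 4!·4!·10!/19! = 1/58198140
Racah Σ t=0..4: t=0:+1/17418240 t=1:−1/622080 t=2:+1/230400 t=3:−1/622080 t=4:+1/17418240 = 1/806400
⇒ 3j(4 7 7; 0 0 0)² = 2268/230945, sgn -1
Racah Σ t=3..3: t=3:−1/522547200 = -1/522547200
⇒ 3j(4 7 7; -3 -4 7)² = 77/11628, sgn -1
4πI² = N·(3j₀)²·(3jₘ)² = 178605/1356277
I = +1·√(0.131688/4π) = 0.10236881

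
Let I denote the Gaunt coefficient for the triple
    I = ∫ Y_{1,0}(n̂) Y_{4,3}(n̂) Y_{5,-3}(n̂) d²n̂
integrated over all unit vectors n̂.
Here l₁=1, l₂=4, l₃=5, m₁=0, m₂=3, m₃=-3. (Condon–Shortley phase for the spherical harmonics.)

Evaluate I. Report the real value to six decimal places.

Rules hold: Σm=0, L=10 even, 3≤5≤5.
N = 3·9·11 = 297
Δ = 0!·2!·8!/11! = 1/495
Racah Σ t=0..0: t=0:+1/576 = 1/576
⇒ 3j(1 4 5; 0 0 0)² = 5/99, sgn -1
Racah Σ t=0..0: t=0:+1/5040 = 1/5040
⇒ 3j(1 4 5; 0 3 -3)² = 16/495, sgn +1
4πI² = N·(3j₀)²·(3jₘ)² = 16/33
I = -1·√(0.484848/4π) = -0.19642560

-0.196426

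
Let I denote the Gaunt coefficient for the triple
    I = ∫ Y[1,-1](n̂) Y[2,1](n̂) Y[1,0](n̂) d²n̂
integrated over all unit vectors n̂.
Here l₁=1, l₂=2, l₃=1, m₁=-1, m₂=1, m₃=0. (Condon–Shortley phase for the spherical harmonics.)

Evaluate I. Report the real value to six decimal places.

-0.218510

Checks pass: Σm=0; 4 even; l₃=1∈[1,3].
(2·1+1)(2·2+1)(2·1+1) = 45
Δ: 2! 0! 2! / 5! → 1/30
sum: t=1:−1/1 = -1/1
3j²(1 2 1; 0 0 0) = Δ·Π!·Σ² = 2/15  (sign +1)
sum: t=2:+1/2 = 1/2
3j²(1 2 1; -1 1 0) = Δ·Π!·Σ² = 1/10  (sign -1)
combine: 4πI² = 45·2/15·1/10 = 3/5
take √, sign -1: I = -0.21850969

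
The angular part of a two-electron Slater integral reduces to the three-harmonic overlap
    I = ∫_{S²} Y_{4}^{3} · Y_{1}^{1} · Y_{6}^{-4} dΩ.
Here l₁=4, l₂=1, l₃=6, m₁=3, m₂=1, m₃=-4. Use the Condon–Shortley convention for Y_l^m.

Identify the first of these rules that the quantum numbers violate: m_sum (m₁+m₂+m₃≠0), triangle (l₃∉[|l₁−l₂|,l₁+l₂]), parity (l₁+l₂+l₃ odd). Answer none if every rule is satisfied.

Σmᵢ = 0  ✓
l₃∈[|l₁−l₂|,l₁+l₂]=[3,5], have l₃=6  ✗
Σlᵢ = 11 ⇒ odd

triangle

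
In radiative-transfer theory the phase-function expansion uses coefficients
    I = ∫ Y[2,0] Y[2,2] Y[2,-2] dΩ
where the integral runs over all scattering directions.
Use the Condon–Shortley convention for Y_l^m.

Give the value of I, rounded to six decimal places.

m-sum 0 ✓  L=6 even ✓  0≤2≤4 ✓
Π(2lᵢ+1) = 5×5×5 = 125
triangle coeff Δ(2,2,2) = 1/630
Σ_t [0,2]: t=0:+1/8 t=1:−1/1 t=2:+1/8 = -3/4
(3j)²=2/35 [(2 2 2; 0 0 0)], sign=-1
Σ_t [2,2]: t=2:+1/8 = 1/8
(3j)²=2/35 [(2 2 2; 0 2 -2)], sign=+1
⇒ 4πI² = 20/49
I = (-1)√(20/49/(4π)) = -0.18022375

-0.180224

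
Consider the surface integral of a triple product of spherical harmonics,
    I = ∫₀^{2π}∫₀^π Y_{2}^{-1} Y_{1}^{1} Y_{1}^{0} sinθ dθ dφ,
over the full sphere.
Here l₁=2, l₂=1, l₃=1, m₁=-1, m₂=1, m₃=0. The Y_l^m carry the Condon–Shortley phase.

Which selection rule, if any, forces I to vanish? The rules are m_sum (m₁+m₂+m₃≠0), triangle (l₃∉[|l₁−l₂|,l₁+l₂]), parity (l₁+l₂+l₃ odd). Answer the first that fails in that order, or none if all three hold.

Σmᵢ = 0  ✓
l₃∈[|l₁−l₂|,l₁+l₂]=[1,3], have l₃=1  ✓
Σlᵢ = 4 ⇒ even  ✓

none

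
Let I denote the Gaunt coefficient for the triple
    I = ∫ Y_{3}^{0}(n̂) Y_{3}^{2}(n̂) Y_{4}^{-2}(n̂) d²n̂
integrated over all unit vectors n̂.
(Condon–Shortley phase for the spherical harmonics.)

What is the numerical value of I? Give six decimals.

-0.044418

m-sum 0 ✓  L=10 even ✓  0≤4≤6 ✓
Π(2lᵢ+1) = 7×7×9 = 441
triangle coeff Δ(3,3,4) = 1/34650
Σ_t [0,2]: t=0:+1/72 t=1:−1/16 t=2:+1/72 = -5/144
(3j)²=2/77 [(3 3 4; 0 0 0)], sign=-1
Σ_t [1,2]: t=1:−1/96 t=2:+1/72 = 1/288
(3j)²=1/462 [(3 3 4; 0 2 -2)], sign=+1
⇒ 4πI² = 3/121
I = (-1)√(3/121/(4π)) = -0.04441841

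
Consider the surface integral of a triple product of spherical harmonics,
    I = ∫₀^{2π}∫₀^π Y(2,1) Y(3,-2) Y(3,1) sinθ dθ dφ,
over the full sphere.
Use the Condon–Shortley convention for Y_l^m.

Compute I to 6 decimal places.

0.162868

Checks pass: Σm=0; 8 even; l₃=3∈[1,5].
(2·2+1)(2·3+1)(2·3+1) = 245
Δ: 2! 2! 4! / 9! → 1/3780
sum: t=0:+1/24 t=1:−1/4 t=2:+1/24 = -1/6
3j²(2 3 3; 0 0 0) = Δ·Π!·Σ² = 4/105  (sign +1)
sum: t=0:+1/12 t=1:−1/48 = 1/16
3j²(2 3 3; 1 -2 1) = Δ·Π!·Σ² = 1/28  (sign +1)
combine: 4πI² = 245·4/105·1/28 = 1/3
take √, sign +1: I = 0.16286750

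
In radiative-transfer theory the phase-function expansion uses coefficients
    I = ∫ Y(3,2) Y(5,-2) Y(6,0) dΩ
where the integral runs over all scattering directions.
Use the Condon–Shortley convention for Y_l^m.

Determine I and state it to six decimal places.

m-sum 0 ✓  L=14 even ✓  2≤6≤8 ✓
Π(2lᵢ+1) = 7×11×13 = 1001
triangle coeff Δ(3,5,6) = 1/675675
Σ_t [0,2]: t=0:+1/8640 t=1:−1/2304 t=2:+1/8640 = -7/34560
(3j)²=7/429 [(3 5 6; 0 0 0)], sign=-1
Σ_t [0,1]: t=0:+1/8640 t=1:−1/34560 = 1/11520
(3j)²=3/143 [(3 5 6; 2 -2 0)], sign=+1
⇒ 4πI² = 49/143
I = (-1)√(49/143/(4π)) = -0.16512966

-0.165130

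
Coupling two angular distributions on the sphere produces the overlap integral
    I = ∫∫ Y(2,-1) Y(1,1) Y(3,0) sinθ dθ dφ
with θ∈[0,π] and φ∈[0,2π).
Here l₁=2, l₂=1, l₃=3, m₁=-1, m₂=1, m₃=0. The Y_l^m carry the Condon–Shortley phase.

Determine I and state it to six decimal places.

Checks pass: Σm=0; 6 even; l₃=3∈[1,3].
(2·2+1)(2·1+1)(2·3+1) = 105
Δ: 0! 4! 2! / 7! → 1/105
sum: t=0:+1/4 = 1/4
3j²(2 1 3; 0 0 0) = Δ·Π!·Σ² = 3/35  (sign -1)
sum: t=0:+1/12 = 1/12
3j²(2 1 3; -1 1 0) = Δ·Π!·Σ² = 1/35  (sign -1)
combine: 4πI² = 105·3/35·1/35 = 9/35
take √, sign +1: I = 0.14304817

0.143048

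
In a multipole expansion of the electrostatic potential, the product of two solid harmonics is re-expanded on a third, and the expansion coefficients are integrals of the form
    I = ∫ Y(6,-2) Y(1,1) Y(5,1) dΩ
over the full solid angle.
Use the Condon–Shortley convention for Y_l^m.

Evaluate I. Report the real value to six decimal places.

m-sum 0 ✓  L=12 even ✓  5≤5≤7 ✓
Π(2lᵢ+1) = 13×3×11 = 429
triangle coeff Δ(6,1,5) = 1/858
Σ_t [1,1]: t=1:−1/14400 = -1/14400
(3j)²=6/143 [(6 1 5; 0 0 0)], sign=+1
Σ_t [2,2]: t=2:+1/34560 = 1/34560
(3j)²=14/429 [(6 1 5; -2 1 1)], sign=+1
⇒ 4πI² = 84/143
I = (+1)√(84/143/(4π)) = 0.21620548

0.216205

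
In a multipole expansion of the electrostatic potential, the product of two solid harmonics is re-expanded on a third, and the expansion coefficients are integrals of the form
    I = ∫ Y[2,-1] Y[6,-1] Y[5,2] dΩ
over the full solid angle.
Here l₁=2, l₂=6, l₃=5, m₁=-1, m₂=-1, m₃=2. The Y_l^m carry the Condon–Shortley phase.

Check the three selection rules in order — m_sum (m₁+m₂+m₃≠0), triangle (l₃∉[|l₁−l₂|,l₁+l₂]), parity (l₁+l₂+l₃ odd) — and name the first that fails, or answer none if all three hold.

azimuthal sum: -1 − 1 + 2 = 0  ✓
4 ≤ 5 ≤ 8 (triangle on l)  ✓
L = 2 + 6 + 5 = 13 (odd)  ✗

parity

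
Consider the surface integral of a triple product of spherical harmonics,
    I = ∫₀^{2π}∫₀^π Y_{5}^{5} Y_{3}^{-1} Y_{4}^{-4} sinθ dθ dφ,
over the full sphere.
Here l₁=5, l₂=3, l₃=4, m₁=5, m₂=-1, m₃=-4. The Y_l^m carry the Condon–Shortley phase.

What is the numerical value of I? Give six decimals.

Rules hold: Σm=0, L=12 even, 2≤4≤8.
N = 11·7·9 = 693
Δ = 4!·6!·2!/13! = 1/180180
Racah Σ t=1..3: t=1:−1/576 t=2:+1/144 t=3:−1/576 = 1/288
⇒ 3j(5 3 4; 0 0 0)² = 20/1001, sgn +1
Racah Σ t=0..0: t=0:+1/34560 = 1/34560
⇒ 3j(5 3 4; 5 -1 -4)² = 14/429, sgn +1
4πI² = N·(3j₀)²·(3jₘ)² = 840/1859
I = +1·√(0.451856/4π) = 0.18962475

0.189625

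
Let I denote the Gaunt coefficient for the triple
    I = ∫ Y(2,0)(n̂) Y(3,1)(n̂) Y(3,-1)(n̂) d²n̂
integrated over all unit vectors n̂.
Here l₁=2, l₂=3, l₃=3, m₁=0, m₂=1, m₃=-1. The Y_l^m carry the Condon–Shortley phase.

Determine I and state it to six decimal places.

-0.126157

Checks pass: Σm=0; 8 even; l₃=3∈[1,5].
(2·2+1)(2·3+1)(2·3+1) = 245
Δ: 2! 2! 4! / 9! → 1/3780
sum: t=0:+1/24 t=1:−1/4 t=2:+1/24 = -1/6
3j²(2 3 3; 0 0 0) = Δ·Π!·Σ² = 4/105  (sign +1)
sum: t=0:+1/96 t=1:−1/6 t=2:+1/16 = -3/32
3j²(2 3 3; 0 1 -1) = Δ·Π!·Σ² = 3/140  (sign -1)
combine: 4πI² = 245·4/105·3/140 = 1/5
take √, sign -1: I = -0.12615663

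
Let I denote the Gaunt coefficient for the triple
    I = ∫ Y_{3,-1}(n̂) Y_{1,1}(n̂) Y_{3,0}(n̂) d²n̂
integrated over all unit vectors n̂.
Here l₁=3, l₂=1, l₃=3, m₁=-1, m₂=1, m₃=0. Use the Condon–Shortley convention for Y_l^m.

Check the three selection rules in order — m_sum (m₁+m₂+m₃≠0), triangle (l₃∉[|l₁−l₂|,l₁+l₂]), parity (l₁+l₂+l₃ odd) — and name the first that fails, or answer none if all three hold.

parity

Σmᵢ = 0  ✓
l₃∈[|l₁−l₂|,l₁+l₂]=[2,4], have l₃=3  ✓
Σlᵢ = 7 ⇒ odd  ✗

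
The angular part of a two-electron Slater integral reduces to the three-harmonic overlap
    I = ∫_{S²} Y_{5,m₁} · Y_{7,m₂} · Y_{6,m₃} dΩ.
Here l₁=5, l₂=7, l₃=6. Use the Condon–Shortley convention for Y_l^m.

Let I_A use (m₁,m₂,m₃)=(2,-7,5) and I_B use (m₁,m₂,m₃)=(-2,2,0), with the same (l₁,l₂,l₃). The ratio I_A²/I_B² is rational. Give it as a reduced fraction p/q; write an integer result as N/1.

1573/162

l's match ⇒ only the (l;m) 3-j factors differ between A and B.
A: triangle coeff Δ(5,7,6) = 1/174594420; Σ_t [0,0]: t=0:+1/174182400 = 1/174182400; (3j)²=77/3876 [(5 7 6; 2 -7 5)], sign=-1
B: triangle coeff Δ(5,7,6) = 1/174594420; Σ_t [3,6]: t=3:−1/1244160 t=4:+1/207360 t=5:−1/276480 t=6:+1/3110400 = 1/1382400; (3j)²=189/92378 [(5 7 6; -2 2 0)], sign=+1
I_A²/I_B² = (77/3876)/(189/92378) = 1573/162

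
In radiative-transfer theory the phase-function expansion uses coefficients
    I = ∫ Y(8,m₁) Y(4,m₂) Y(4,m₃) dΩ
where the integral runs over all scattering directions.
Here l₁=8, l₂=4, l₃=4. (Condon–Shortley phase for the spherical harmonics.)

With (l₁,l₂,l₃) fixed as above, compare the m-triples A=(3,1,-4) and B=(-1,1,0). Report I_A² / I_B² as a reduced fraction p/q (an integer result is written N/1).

11/294

Same 8,4,4: normalisation and zero-m 3j drop out of the ratio.
A: Δ: 8! 8! 0! / 17! → 1/218790; sum: t=5:−1/29030400 = -1/29030400; 3j²(8 4 4; 3 1 -4) = Δ·Π!·Σ² = 1/1326  (sign -1)
B: Δ: 8! 8! 0! / 17! → 1/218790; sum: t=5:−1/414720 = -1/414720; 3j²(8 4 4; -1 1 0) = Δ·Π!·Σ² = 49/2431  (sign -1)
I_A²/I_B² = (1/1326)/(49/2431) = 11/294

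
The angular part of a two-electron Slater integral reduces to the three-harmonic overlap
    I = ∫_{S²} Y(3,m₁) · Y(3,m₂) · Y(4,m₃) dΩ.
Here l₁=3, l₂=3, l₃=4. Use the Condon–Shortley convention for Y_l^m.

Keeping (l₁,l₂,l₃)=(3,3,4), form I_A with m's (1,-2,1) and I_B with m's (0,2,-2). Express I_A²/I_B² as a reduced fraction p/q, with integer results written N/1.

Same 3,3,4: normalisation and zero-m 3j drop out of the ratio.
A: Δ: 2! 4! 4! / 11! → 1/34650; sum: t=0:+1/48 t=1:−1/144 = 1/72; 3j²(3 3 4; 1 -2 1) = Δ·Π!·Σ² = 16/693  (sign -1)
B: Δ: 2! 4! 4! / 11! → 1/34650; sum: t=1:−1/96 t=2:+1/72 = 1/288; 3j²(3 3 4; 0 2 -2) = Δ·Π!·Σ² = 1/462  (sign +1)
I_A²/I_B² = (16/693)/(1/462) = 32/3

32/3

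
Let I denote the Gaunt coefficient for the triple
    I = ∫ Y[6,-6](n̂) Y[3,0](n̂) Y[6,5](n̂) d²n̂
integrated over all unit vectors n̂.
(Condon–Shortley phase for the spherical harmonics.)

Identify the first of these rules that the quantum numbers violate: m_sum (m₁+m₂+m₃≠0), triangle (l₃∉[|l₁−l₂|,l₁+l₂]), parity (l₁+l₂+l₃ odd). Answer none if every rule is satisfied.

Σmᵢ = -1  ✗
l₃∈[|l₁−l₂|,l₁+l₂]=[3,9], have l₃=6
Σlᵢ = 15 ⇒ odd

m_sum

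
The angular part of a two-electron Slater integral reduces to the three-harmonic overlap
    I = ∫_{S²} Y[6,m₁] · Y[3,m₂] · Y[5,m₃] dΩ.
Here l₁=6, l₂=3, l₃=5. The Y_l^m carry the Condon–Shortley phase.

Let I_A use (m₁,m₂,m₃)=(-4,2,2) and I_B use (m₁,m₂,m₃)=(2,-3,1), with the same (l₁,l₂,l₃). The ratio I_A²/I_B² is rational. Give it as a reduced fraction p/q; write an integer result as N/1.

Same 6,3,5: normalisation and zero-m 3j drop out of the ratio.
A: Δ: 4! 8! 2! / 15! → 1/675675; sum: t=3:−1/60480 t=4:+1/34560 = 1/80640; 3j²(6 3 5; -4 2 2) = Δ·Π!·Σ² = 6/1001  (sign -1)
B: Δ: 4! 8! 2! / 15! → 1/675675; sum: t=0:+1/27648 = 1/27648; 3j²(6 3 5; 2 -3 1) = Δ·Π!·Σ² = 10/429  (sign +1)
I_A²/I_B² = (6/1001)/(10/429) = 9/35

9/35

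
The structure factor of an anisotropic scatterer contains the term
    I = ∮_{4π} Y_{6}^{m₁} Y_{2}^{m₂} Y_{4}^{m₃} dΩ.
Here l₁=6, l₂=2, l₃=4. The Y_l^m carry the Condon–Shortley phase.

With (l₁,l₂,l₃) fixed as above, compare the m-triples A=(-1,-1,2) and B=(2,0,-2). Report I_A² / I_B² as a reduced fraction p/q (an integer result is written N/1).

Shared (l₁,l₂,l₃)=(6,2,4): N and (l;000)² cancel in I_A²/I_B².
A: Δ = 4!·8!·0!/13! = 1/6435; Racah Σ t=1..1: t=1:−1/8640 = -1/8640; ⇒ 3j(6 2 4; -1 -1 2)² = 14/1287, sgn -1
B: Δ = 4!·8!·0!/13! = 1/6435; Racah Σ t=2..2: t=2:+1/5760 = 1/5760; ⇒ 3j(6 2 4; 2 0 -2)² = 56/2145, sgn +1
I_A²/I_B² = (14/1287)/(56/2145) = 5/12

5/12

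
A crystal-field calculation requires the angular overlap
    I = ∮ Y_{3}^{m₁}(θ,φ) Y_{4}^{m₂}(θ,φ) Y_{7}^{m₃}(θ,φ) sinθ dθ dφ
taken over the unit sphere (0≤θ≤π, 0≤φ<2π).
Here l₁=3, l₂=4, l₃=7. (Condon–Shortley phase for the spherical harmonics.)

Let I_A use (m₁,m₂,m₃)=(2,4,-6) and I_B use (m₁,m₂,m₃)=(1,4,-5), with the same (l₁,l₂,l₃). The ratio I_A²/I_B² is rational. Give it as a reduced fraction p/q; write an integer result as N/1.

13/5

Shared (l₁,l₂,l₃)=(3,4,7): N and (l;000)² cancel in I_A²/I_B².
A: Δ = 0!·6!·8!/15! = 1/45045; Racah Σ t=0..0: t=0:+1/4838400 = 1/4838400; ⇒ 3j(3 4 7; 2 4 -6)² = 1/35, sgn -1
B: Δ = 0!·6!·8!/15! = 1/45045; Racah Σ t=0..0: t=0:+1/1935360 = 1/1935360; ⇒ 3j(3 4 7; 1 4 -5)² = 1/91, sgn +1
I_A²/I_B² = (1/35)/(1/91) = 13/5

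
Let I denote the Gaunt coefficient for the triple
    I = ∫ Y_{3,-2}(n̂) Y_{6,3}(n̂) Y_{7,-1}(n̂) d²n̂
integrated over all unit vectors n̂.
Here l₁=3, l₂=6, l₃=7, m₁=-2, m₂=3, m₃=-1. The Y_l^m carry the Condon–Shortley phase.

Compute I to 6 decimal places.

Checks pass: Σm=0; 16 even; l₃=7∈[3,9].
(2·3+1)(2·6+1)(2·7+1) = 1365
Δ: 2! 4! 10! / 17! → 1/2042040
sum: t=0:+1/207360 t=1:−1/57600 t=2:+1/207360 = -1/129600
3j²(3 6 7; 0 0 0) = Δ·Π!·Σ² = 168/12155  (sign +1)
sum: t=1:−1/1935360 t=2:+1/362880 = 13/5806080
3j²(3 6 7; -2 3 -1) = Δ·Π!·Σ² = 195/10472  (sign +1)
combine: 4πI² = 1365·168/12155·195/10472 = 12285/34969
take √, sign +1: I = 0.16720184

0.167202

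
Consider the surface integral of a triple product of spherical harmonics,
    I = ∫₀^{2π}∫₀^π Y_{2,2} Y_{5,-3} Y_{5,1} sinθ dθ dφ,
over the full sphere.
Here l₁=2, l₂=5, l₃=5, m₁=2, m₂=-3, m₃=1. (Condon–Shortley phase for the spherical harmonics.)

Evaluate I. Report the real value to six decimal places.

m-sum 0 ✓  L=12 even ✓  3≤5≤7 ✓
Π(2lᵢ+1) = 5×11×11 = 605
triangle coeff Δ(2,5,5) = 1/38610
Σ_t [0,2]: t=0:+1/2880 t=1:−1/576 t=2:+1/2880 = -1/960
(3j)²=10/429 [(2 5 5; 0 0 0)], sign=+1
Σ_t [0,0]: t=0:+1/5760 = 1/5760
(3j)²=56/2145 [(2 5 5; 2 -3 1)], sign=+1
⇒ 4πI² = 560/1521
I = (+1)√(560/1521/(4π)) = 0.17116875

0.171169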